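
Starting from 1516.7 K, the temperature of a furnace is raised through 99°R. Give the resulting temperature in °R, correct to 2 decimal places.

Initial temperature in Celsius: 1516.7 - 273.15 = 1243.5500°C.
The 99°R change is an interval, so only the factor 5/9 applies: +99 × 5/9 = +55.0000°C.
Final Celsius temperature: 1243.5500 + 55.0000 = 1298.5500°C.
In Rankine: 1298.5500 × 1.8 + 491.67 = 2829.06°R.

2829.06°R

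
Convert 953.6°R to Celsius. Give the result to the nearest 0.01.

In Celsius: (953.6 - 491.67) × 5/9 = 256.6278°C.

256.63°C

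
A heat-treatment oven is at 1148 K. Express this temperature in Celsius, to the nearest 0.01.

In Celsius: 1148 - 273.15 = 874.8500°C.

874.85°C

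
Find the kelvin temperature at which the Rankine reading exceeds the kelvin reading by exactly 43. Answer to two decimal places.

Let K be the kelvin reading. The Rankine reading is R = 1.8·K.
Require R - K = 43: (0.8)·K = 43.
K = (43) / (0.8) = 53.75.

53.75 K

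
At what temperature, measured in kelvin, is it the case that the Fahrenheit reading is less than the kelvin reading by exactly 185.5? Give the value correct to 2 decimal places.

342.71 K

Let K be the kelvin reading. The Fahrenheit reading is F = 1.8·K - 459.67.
Require F - K = -185.5: (0.8)·K - 459.67 = -185.5.
K = (-185.5 + 459.67) / (0.8) = 342.71.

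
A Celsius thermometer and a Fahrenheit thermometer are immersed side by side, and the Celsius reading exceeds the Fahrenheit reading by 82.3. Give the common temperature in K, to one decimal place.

130.3 K

Let x be the Celsius reading; then the Fahrenheit reading is 1.8·x + 32.
(1.8·x + 32) - x = -82.3  ⇒  (0.8)·x = -114.3  ⇒  x = -142.8750°C.
In kelvin: -142.8750 + 273.15 = 130.3 K.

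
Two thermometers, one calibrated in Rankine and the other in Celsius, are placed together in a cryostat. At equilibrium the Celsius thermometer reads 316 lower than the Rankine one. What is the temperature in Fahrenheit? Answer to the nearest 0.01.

Let x be the Rankine reading; then the Celsius reading is 5/9·x - 273.15.
(5/9·x - 273.15) - x = -316  ⇒  (-4/9)·x = -42.85  ⇒  x = 96.4125°R.
In Celsius: (96.4125 - 491.67) × 5/9 = -219.5875°C.
In Fahrenheit: -219.5875 × 1.8 + 32 = -363.26°F.

-363.26°F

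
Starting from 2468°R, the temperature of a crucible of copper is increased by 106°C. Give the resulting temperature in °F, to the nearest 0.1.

Initial temperature in Celsius: (2468 - 491.67) × 5/9 = 1097.9611°C.
Final Celsius temperature: 1097.9611 + 106.0000 = 1203.9611°C.
In Fahrenheit: 1203.9611 × 1.8 + 32 = 2199.1°F.

2199.1°F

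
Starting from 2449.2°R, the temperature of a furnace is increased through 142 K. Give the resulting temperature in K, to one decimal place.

Initial temperature in Celsius: (2449.2 - 491.67) × 5/9 = 1087.5167°C.
The 142 K change is an interval; Kelvin and Celsius degrees are the same size, so ΔC = +142°C.
Final Celsius temperature: 1087.5167 + 142.0000 = 1229.5167°C.
In kelvin: 1229.5167 + 273.15 = 1502.7 K.

1502.7 K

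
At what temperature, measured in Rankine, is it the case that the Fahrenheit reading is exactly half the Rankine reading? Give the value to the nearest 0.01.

Let R be the Rankine reading. The Fahrenheit reading is F = 1·R - 459.67.
Require F = 0.5·R: 1·R - 459.67 = 0.5·R.
(0.5)·R = 459.67  ⇒  R = 919.34.

919.34°R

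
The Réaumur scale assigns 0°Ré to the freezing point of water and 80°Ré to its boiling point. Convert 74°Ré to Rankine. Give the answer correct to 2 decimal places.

658.17°R

Linear interpolation between the fixed points: C = (74 - 0) × 100 / (80 - 0) = 92.5000°C.
Then 92.5000 × 1.8 + 491.67 = 658.17°R.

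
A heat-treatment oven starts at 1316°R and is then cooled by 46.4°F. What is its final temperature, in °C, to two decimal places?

Initial temperature in Celsius: (1316 - 491.67) × 5/9 = 457.9611°C.
The 46.4°F change is an interval, so only the factor 5/9 applies: -46.4 × 5/9 = -25.7778°C.
Final Celsius temperature: 457.9611 - 25.7778 = 432.1833°C.

432.18°C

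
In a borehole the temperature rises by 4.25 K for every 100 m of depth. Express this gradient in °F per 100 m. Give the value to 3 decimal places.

Since only a temperature interval is involved, the additive offset between the scales drops out.
A change of 1 K is a change of 1.8°F, so 4.25 × 1.8 = 7.650.

7.650 °F/100 m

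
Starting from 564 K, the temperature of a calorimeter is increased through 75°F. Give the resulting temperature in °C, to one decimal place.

Initial temperature in Celsius: 564 - 273.15 = 290.8500°C.
The 75°F change is an interval, so only the factor 5/9 applies: +75 × 5/9 = +41.6667°C.
Final Celsius temperature: 290.8500 + 41.6667 = 332.5167°C.

332.5°C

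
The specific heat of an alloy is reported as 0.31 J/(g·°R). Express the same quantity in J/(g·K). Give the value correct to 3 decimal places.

0.558 J/(g·K)

The quantity depends on a temperature interval, so only the ratio of degree sizes applies; the offset between the scales is irrelevant.
A change of 1 K is a change of 1.8°R, so per K the value is 0.31 × 1.8 = 0.558.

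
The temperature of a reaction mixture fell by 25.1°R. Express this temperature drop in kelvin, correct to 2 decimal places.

13.94 K

An interval of 1°R corresponds to 5/9 K.
25.1 × 5/9 = 13.94.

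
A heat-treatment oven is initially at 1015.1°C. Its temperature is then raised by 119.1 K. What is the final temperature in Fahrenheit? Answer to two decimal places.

2073.56°F

The 119.1 K change is an interval; Kelvin and Celsius degrees are the same size, so ΔC = +119.1°C.
Final Celsius temperature: 1015.1000 + 119.1000 = 1134.2000°C.
In Fahrenheit: 1134.2000 × 1.8 + 32 = 2073.56°F.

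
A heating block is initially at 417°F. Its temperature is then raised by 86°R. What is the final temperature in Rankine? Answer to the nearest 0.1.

Initial temperature in Celsius: (417 - 32) × 5/9 = 213.8889°C.
The 86°R change is an interval, so only the factor 5/9 applies: +86 × 5/9 = +47.7778°C.
Final Celsius temperature: 213.8889 + 47.7778 = 261.6667°C.
In Rankine: 261.6667 × 1.8 + 491.67 = 962.7°R.

962.7°R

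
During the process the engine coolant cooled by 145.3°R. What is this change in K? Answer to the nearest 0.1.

80.7 K

For a temperature interval the offset drops out; only the factor 5/9 applies.
145.3 × 5/9 = 80.7.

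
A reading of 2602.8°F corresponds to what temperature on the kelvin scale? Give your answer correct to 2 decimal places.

1701.37 K

In Celsius: (2602.8 - 32) × 5/9 = 1428.2222°C.
In kelvin: 1428.2222 + 273.15 = 1701.37 K.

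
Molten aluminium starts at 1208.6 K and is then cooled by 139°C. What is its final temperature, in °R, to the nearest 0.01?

Initial temperature in Celsius: 1208.6 - 273.15 = 935.4500°C.
Final Celsius temperature: 935.4500 - 139.0000 = 796.4500°C.
In Rankine: 796.4500 × 1.8 + 491.67 = 1925.28°R.

1925.28°R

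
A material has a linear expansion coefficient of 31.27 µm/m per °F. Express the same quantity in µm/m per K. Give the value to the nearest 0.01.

The quantity depends on a temperature interval, so only the ratio of degree sizes applies; the offset between the scales is irrelevant.
A change of 1 K is a change of 1.8°F, so per K the value is 31.27 × 1.8 = 56.29.

56.29 µm/m per K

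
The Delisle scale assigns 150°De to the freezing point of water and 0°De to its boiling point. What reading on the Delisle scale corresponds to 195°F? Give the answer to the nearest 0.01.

First in Celsius: (195 - 32) × 5/9 = 90.5556°C.
Linearly onto the Delisle scale: 150 + (90.5556 / 100) × (0 - 150) = 14.17°De.

14.17°De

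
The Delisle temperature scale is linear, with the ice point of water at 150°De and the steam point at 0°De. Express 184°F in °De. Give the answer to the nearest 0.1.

23.3°De

First in Celsius: (184 - 32) × 5/9 = 84.4444°C.
Linearly onto the Delisle scale: 150 + (84.4444 / 100) × (0 - 150) = 23.3°De.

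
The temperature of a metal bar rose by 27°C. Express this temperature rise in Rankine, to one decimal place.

Only the scale ratio 1.8 matters for a change in temperature.
27 × 1.8 = 48.6.

48.6°R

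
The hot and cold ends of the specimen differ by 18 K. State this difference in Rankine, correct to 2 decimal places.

32.40°R

Only the scale ratio 1.8 matters for a change in temperature.
18 × 1.8 = 32.40.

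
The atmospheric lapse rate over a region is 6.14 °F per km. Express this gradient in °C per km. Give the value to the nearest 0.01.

Since only a temperature interval is involved, the additive offset between the scales drops out.
A change of 1°F is a change of 5/9°C, so 6.14 × 5/9 = 3.41.

3.41 °C/km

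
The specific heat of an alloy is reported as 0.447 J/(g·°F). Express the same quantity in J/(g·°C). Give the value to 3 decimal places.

The quantity depends on a temperature interval, so only the ratio of degree sizes applies; the offset between the scales is irrelevant.
A change of 1°C is a change of 1.8°F, so per °C the value is 0.447 × 1.8 = 0.805.

0.805 J/(g·°C)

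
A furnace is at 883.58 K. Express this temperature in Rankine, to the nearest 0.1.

1590.4°R

In Celsius: 883.58 - 273.15 = 610.4300°C.
In Rankine: 610.4300 × 1.8 + 491.67 = 1590.4°R.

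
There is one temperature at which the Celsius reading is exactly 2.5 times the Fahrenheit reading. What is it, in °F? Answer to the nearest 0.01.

-9.14°F

Let F be the Fahrenheit reading. The Celsius reading is C = 5/9·F - 17.7778.
Require C = 2.5·F: 5/9·F - 17.7778 = 2.5·F.
(-35/18)·F = 17.7778  ⇒  F = -9.14.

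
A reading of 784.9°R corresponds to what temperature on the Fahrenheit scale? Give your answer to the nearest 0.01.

325.23°F

In Celsius: (784.9 - 491.67) × 5/9 = 162.9056°C.
In Fahrenheit: 162.9056 × 1.8 + 32 = 325.23°F.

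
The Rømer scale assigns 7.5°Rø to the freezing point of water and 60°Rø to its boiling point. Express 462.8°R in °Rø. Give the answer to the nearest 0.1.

-0.9°Rø

First in Celsius: (462.8 - 491.67) × 5/9 = -16.0389°C.
Linearly onto the Rømer scale: 7.5 + (-16.0389 / 100) × (60 - 7.5) = -0.9°Rø.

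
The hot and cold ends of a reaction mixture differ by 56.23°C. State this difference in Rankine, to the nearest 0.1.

101.2°R

Only the scale ratio 1.8 matters for a change in temperature.
56.23 × 1.8 = 101.2.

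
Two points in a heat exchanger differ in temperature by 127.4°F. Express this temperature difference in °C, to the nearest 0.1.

70.8°C

For a temperature interval the offset drops out; only the factor 5/9 applies.
127.4 × 5/9 = 70.8.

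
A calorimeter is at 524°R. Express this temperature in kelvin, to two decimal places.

In Celsius: (524 - 491.67) × 5/9 = 17.9611°C.
In kelvin: 17.9611 + 273.15 = 291.11 K.

291.11 K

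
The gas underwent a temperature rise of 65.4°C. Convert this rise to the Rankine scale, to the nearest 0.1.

An interval of 1°C corresponds to 1.8°R.
65.4 × 1.8 = 117.7.

117.7°R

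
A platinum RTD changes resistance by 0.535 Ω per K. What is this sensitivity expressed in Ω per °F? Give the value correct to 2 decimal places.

Since only a temperature interval is involved, the additive offset between the scales drops out.
A change of 1°F is a change of 5/9 K, so per °F the value is 0.535 × 5/9 = 0.30.

0.30 Ω per °F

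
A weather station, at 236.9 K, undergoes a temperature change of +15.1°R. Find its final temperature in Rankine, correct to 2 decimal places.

441.52°R

Initial temperature in Celsius: 236.9 - 273.15 = -36.2500°C.
The 15.1°R change is an interval, so only the factor 5/9 applies: +15.1 × 5/9 = +8.3889°C.
Final Celsius temperature: -36.2500 + 8.3889 = -27.8611°C.
In Rankine: -27.8611 × 1.8 + 491.67 = 441.52°R.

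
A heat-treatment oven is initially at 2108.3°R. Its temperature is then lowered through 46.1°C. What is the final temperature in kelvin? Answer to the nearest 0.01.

1125.18 K

Initial temperature in Celsius: (2108.3 - 491.67) × 5/9 = 898.1278°C.
Final Celsius temperature: 898.1278 - 46.1000 = 852.0278°C.
In kelvin: 852.0278 + 273.15 = 1125.18 K.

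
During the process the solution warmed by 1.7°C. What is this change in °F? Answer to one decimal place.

3.1°F

For a temperature interval the offset drops out; only the factor 1.8 applies.
1.7 × 1.8 = 3.1.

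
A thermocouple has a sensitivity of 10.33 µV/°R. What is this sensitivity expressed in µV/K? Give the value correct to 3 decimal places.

18.594 µV/K

Since only a temperature interval is involved, the additive offset between the scales drops out.
A change of 1 K is a change of 1.8°R, so per K the value is 10.33 × 1.8 = 18.594.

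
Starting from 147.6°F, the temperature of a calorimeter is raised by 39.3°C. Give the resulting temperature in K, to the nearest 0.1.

376.7 K

Initial temperature in Celsius: (147.6 - 32) × 5/9 = 64.2222°C.
Final Celsius temperature: 64.2222 + 39.3000 = 103.5222°C.
In kelvin: 103.5222 + 273.15 = 376.7 K.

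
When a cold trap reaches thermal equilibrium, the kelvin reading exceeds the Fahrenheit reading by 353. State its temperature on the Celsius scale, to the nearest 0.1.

-139.8°C

Let x be the kelvin reading; then the Fahrenheit reading is 1.8·x - 459.67.
(1.8·x - 459.67) - x = -353  ⇒  (0.8)·x = 106.67  ⇒  x = 133.3375 K.
In Celsius: 133.3375 - 273.15 = -139.8°C.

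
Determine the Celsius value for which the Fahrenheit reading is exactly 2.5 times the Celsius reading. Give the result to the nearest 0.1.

Let C be the Celsius reading. The Fahrenheit reading is F = 1.8·C + 32.
Require F = 2.5·C: 1.8·C + 32 = 2.5·C.
(-0.7)·C = -32  ⇒  C = 45.7.

45.7°C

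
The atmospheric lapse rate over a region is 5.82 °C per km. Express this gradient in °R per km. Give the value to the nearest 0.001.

10.476 °R/km

The quantity depends on a temperature interval, so only the ratio of degree sizes applies; the offset between the scales is irrelevant.
A change of 1°C is a change of 1.8°R, so 5.82 × 1.8 = 10.476.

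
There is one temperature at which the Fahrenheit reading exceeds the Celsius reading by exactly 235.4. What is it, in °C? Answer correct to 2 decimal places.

Let C be the Celsius reading. The Fahrenheit reading is F = 1.8·C + 32.
Require F - C = 235.4: (0.8)·C + 32 = 235.4.
C = (235.4 - 32) / (0.8) = 254.25.

254.25°C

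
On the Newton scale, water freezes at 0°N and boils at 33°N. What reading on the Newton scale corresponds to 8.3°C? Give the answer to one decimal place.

Linearly onto the Newton scale: 0 + (8.3000 / 100) × (33 - 0) = 2.7°N.

2.7°N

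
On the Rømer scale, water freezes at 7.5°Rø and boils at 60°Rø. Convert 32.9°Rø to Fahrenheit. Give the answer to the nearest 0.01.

119.09°F

Linear interpolation between the fixed points: C = (32.9 - 7.5) × 100 / (60 - 7.5) = 48.3810°C.
Then 48.3810 × 1.8 + 32 = 119.09°F.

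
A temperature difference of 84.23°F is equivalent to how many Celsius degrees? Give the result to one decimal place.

An interval of 1°F corresponds to 5/9°C.
84.23 × 5/9 = 46.8.

46.8°C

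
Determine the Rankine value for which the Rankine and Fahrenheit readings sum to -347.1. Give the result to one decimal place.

56.3°R

Let R be the Rankine reading. The Fahrenheit reading is F = 1·R - 459.67.
Require R + F = -347.1: (2)·R - 459.67 = -347.1.
R = (-347.1 + 459.67) / (2) = 56.3.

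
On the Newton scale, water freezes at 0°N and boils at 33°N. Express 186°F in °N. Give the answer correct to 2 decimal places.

First in Celsius: (186 - 32) × 5/9 = 85.5556°C.
Linearly onto the Newton scale: 0 + (85.5556 / 100) × (33 - 0) = 28.23°N.

28.23°N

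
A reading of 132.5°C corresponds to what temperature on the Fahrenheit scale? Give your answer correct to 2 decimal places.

270.50°F

In Fahrenheit: 132.5000 × 1.8 + 32 = 270.50°F.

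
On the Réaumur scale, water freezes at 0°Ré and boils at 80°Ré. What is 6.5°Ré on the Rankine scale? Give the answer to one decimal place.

Linear interpolation between the fixed points: C = (6.5 - 0) × 100 / (80 - 0) = 8.1250°C.
Then 8.1250 × 1.8 + 491.67 = 506.3°R.

506.3°R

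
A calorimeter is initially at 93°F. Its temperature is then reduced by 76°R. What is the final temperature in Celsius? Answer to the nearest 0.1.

Initial temperature in Celsius: (93 - 32) × 5/9 = 33.8889°C.
The 76°R change is an interval, so only the factor 5/9 applies: -76 × 5/9 = -42.2222°C.
Final Celsius temperature: 33.8889 - 42.2222 = -8.3333°C.

-8.3°C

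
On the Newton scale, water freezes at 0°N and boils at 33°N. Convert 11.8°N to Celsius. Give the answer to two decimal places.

35.76°C

Linear interpolation between the fixed points: C = (11.8 - 0) × 100 / (33 - 0) = 35.7576°C.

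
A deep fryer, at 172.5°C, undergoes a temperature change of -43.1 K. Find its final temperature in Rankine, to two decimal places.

The 43.1 K change is an interval; Kelvin and Celsius degrees are the same size, so ΔC = -43.1°C.
Final Celsius temperature: 172.5000 - 43.1000 = 129.4000°C.
In Rankine: 129.4000 × 1.8 + 491.67 = 724.59°R.

724.59°R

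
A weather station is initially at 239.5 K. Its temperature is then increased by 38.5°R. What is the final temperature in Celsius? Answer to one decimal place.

-12.3°C

Initial temperature in Celsius: 239.5 - 273.15 = -33.6500°C.
The 38.5°R change is an interval, so only the factor 5/9 applies: +38.5 × 5/9 = +21.3889°C.
Final Celsius temperature: -33.6500 + 21.3889 = -12.2611°C.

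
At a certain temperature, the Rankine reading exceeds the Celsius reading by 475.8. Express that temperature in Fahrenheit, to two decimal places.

Let x be the Celsius reading; then the Rankine reading is 1.8·x + 491.67.
(1.8·x + 491.67) - x = 475.8  ⇒  (0.8)·x = -15.87  ⇒  x = -19.8375°C.
In Fahrenheit: -19.8375 × 1.8 + 32 = -3.71°F.

-3.71°F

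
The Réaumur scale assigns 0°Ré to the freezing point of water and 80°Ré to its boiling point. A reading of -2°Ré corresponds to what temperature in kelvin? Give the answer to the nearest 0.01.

270.65 K

Linear interpolation between the fixed points: C = (-2 - 0) × 100 / (80 - 0) = -2.5000°C.
Then -2.5000 + 273.15 = 270.65 K.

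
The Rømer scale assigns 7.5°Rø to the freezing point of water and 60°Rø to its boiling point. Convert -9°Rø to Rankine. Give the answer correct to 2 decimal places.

Linear interpolation between the fixed points: C = (-9 - 7.5) × 100 / (60 - 7.5) = -31.4286°C.
Then -31.4286 × 1.8 + 491.67 = 435.10°R.

435.10°R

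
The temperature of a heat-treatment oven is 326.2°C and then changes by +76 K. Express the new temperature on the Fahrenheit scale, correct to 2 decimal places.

755.96°F

The 76 K change is an interval; Kelvin and Celsius degrees are the same size, so ΔC = +76°C.
Final Celsius temperature: 326.2000 + 76.0000 = 402.2000°C.
In Fahrenheit: 402.2000 × 1.8 + 32 = 755.96°F.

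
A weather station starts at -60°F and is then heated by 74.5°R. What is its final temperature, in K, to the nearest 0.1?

Initial temperature in Celsius: (-60 - 32) × 5/9 = -51.1111°C.
The 74.5°R change is an interval, so only the factor 5/9 applies: +74.5 × 5/9 = +41.3889°C.
Final Celsius temperature: -51.1111 + 41.3889 = -9.7222°C.
In kelvin: -9.7222 + 273.15 = 263.4 K.

263.4 K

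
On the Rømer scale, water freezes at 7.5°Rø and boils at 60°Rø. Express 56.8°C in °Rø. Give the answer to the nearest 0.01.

Linearly onto the Rømer scale: 7.5 + (56.8000 / 100) × (60 - 7.5) = 37.32°Rø.

37.32°Rø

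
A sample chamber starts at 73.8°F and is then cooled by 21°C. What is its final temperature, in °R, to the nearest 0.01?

495.67°R

Initial temperature in Celsius: (73.8 - 32) × 5/9 = 23.2222°C.
Final Celsius temperature: 23.2222 - 21.0000 = 2.2222°C.
In Rankine: 2.2222 × 1.8 + 491.67 = 495.67°R.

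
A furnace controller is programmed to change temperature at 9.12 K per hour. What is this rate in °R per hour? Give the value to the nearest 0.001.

16.416 °R/hour

The quantity depends on a temperature interval, so only the ratio of degree sizes applies; the offset between the scales is irrelevant.
A change of 1 K is a change of 1.8°R, so 9.12 × 1.8 = 16.416.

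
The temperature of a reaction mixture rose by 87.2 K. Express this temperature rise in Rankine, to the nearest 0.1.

157.0°R

An interval of 1 K corresponds to 1.8°R.
87.2 × 1.8 = 157.0.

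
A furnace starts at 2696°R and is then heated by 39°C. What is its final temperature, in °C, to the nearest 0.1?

Initial temperature in Celsius: (2696 - 491.67) × 5/9 = 1224.6278°C.
Final Celsius temperature: 1224.6278 + 39.0000 = 1263.6278°C.

1263.6°C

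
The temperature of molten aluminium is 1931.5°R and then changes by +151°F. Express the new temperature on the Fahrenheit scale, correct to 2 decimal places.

Initial temperature in Celsius: (1931.5 - 491.67) × 5/9 = 799.9056°C.
The 151°F change is an interval, so only the factor 5/9 applies: +151 × 5/9 = +83.8889°C.
Final Celsius temperature: 799.9056 + 83.8889 = 883.7944°C.
In Fahrenheit: 883.7944 × 1.8 + 32 = 1622.83°F.

1622.83°F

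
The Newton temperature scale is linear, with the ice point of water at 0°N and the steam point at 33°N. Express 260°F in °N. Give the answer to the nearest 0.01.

First in Celsius: (260 - 32) × 5/9 = 126.6667°C.
Linearly onto the Newton scale: 0 + (126.6667 / 100) × (33 - 0) = 41.80°N.

41.80°N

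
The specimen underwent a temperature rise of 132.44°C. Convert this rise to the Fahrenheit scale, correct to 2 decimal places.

238.39°F

For a temperature interval the offset drops out; only the factor 1.8 applies.
132.44 × 1.8 = 238.39.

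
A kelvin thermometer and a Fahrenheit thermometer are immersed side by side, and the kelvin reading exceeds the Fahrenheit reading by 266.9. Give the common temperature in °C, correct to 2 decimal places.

Let x be the kelvin reading; then the Fahrenheit reading is 1.8·x - 459.67.
(1.8·x - 459.67) - x = -266.9  ⇒  (0.8)·x = 192.77  ⇒  x = 240.9625 K.
In Celsius: 240.9625 - 273.15 = -32.19°C.

-32.19°C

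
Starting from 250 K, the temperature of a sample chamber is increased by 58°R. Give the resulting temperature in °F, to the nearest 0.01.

Initial temperature in Celsius: 250 - 273.15 = -23.1500°C.
The 58°R change is an interval, so only the factor 5/9 applies: +58 × 5/9 = +32.2222°C.
Final Celsius temperature: -23.1500 + 32.2222 = 9.0722°C.
In Fahrenheit: 9.0722 × 1.8 + 32 = 48.33°F.

48.33°F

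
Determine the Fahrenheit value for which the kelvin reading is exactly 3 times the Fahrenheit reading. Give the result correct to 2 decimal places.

Let F be the Fahrenheit reading. The kelvin reading is K = 5/9·F + 255.372.
Require K = 3·F: 5/9·F + 255.372 = 3·F.
(-22/9)·F = -255.372  ⇒  F = 104.47.

104.47°F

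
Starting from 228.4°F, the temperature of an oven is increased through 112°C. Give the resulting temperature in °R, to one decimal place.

889.7°R

Initial temperature in Celsius: (228.4 - 32) × 5/9 = 109.1111°C.
Final Celsius temperature: 109.1111 + 112.0000 = 221.1111°C.
In Rankine: 221.1111 × 1.8 + 491.67 = 889.7°R.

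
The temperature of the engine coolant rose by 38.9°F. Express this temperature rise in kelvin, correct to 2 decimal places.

21.61 K

Only the scale ratio 5/9 matters for a change in temperature.
38.9 × 5/9 = 21.61.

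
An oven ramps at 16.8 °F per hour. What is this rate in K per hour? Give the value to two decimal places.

9.33 K/hour

The quantity depends on a temperature interval, so only the ratio of degree sizes applies; the offset between the scales is irrelevant.
A change of 1°F is a change of 5/9 K, so 16.8 × 5/9 = 9.33.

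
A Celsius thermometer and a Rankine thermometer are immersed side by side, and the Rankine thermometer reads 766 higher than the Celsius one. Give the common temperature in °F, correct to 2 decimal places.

649.24°F

Let x be the Celsius reading; then the Rankine reading is 1.8·x + 491.67.
(1.8·x + 491.67) - x = 766  ⇒  (0.8)·x = 274.33  ⇒  x = 342.9125°C.
In Fahrenheit: 342.9125 × 1.8 + 32 = 649.24°F.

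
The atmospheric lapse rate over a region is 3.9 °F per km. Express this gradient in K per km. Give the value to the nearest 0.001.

2.167 K/km

The quantity depends on a temperature interval, so only the ratio of degree sizes applies; the offset between the scales is irrelevant.
A change of 1°F is a change of 5/9 K, so 3.9 × 5/9 = 2.167.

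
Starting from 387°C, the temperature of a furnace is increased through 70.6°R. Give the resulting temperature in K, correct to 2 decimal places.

699.37 K

The 70.6°R change is an interval, so only the factor 5/9 applies: +70.6 × 5/9 = +39.2222°C.
Final Celsius temperature: 387.0000 + 39.2222 = 426.2222°C.
In kelvin: 426.2222 + 273.15 = 699.37 K.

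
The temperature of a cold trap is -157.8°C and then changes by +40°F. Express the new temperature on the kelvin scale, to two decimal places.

137.57 K

The 40°F change is an interval, so only the factor 5/9 applies: +40 × 5/9 = +22.2222°C.
Final Celsius temperature: -157.8000 + 22.2222 = -135.5778°C.
In kelvin: -135.5778 + 273.15 = 137.57 K.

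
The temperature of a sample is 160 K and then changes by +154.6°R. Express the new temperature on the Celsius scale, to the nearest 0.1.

Initial temperature in Celsius: 160 - 273.15 = -113.1500°C.
The 154.6°R change is an interval, so only the factor 5/9 applies: +154.6 × 5/9 = +85.8889°C.
Final Celsius temperature: -113.1500 + 85.8889 = -27.2611°C.

-27.3°C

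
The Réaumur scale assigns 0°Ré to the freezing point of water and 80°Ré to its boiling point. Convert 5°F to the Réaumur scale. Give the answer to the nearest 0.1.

First in Celsius: (5 - 32) × 5/9 = -15.0000°C.
Linearly onto the Réaumur scale: 0 + (-15.0000 / 100) × (80 - 0) = -12.0°Ré.

-12.0°Ré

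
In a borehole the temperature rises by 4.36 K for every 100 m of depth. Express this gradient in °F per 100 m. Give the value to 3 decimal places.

The quantity depends on a temperature interval, so only the ratio of degree sizes applies; the offset between the scales is irrelevant.
A change of 1 K is a change of 1.8°F, so 4.36 × 1.8 = 7.848.

7.848 °F/100 m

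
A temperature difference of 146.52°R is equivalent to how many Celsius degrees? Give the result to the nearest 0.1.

81.4°C

Only the scale ratio 5/9 matters for a change in temperature.
146.52 × 5/9 = 81.4.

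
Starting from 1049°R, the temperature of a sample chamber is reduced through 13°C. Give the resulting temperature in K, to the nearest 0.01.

569.78 K

Initial temperature in Celsius: (1049 - 491.67) × 5/9 = 309.6278°C.
Final Celsius temperature: 309.6278 - 13.0000 = 296.6278°C.
In kelvin: 296.6278 + 273.15 = 569.78 K.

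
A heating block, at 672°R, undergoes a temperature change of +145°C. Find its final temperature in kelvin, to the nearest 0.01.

518.33 K

Initial temperature in Celsius: (672 - 491.67) × 5/9 = 100.1833°C.
Final Celsius temperature: 100.1833 + 145.0000 = 245.1833°C.
In kelvin: 245.1833 + 273.15 = 518.33 K.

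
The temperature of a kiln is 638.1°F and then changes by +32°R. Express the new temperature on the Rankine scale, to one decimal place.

Initial temperature in Celsius: (638.1 - 32) × 5/9 = 336.7222°C.
The 32°R change is an interval, so only the factor 5/9 applies: +32 × 5/9 = +17.7778°C.
Final Celsius temperature: 336.7222 + 17.7778 = 354.5000°C.
In Rankine: 354.5000 × 1.8 + 491.67 = 1129.8°R.

1129.8°R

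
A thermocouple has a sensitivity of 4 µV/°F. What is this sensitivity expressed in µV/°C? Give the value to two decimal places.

Since only a temperature interval is involved, the additive offset between the scales drops out.
A change of 1°C is a change of 1.8°F, so per °C the value is 4 × 1.8 = 7.20.

7.20 µV/°C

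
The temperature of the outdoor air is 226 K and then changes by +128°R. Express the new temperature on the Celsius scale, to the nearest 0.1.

24.0°C

Initial temperature in Celsius: 226 - 273.15 = -47.1500°C.
The 128°R change is an interval, so only the factor 5/9 applies: +128 × 5/9 = +71.1111°C.
Final Celsius temperature: -47.1500 + 71.1111 = 23.9611°C.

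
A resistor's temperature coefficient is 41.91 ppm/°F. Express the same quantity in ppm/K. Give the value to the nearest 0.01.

The quantity depends on a temperature interval, so only the ratio of degree sizes applies; the offset between the scales is irrelevant.
A change of 1 K is a change of 1.8°F, so per K the value is 41.91 × 1.8 = 75.44.

75.44 ppm/K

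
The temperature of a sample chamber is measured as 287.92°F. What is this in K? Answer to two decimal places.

415.33 K

In Celsius: (287.92 - 32) × 5/9 = 142.1778°C.
In kelvin: 142.1778 + 273.15 = 415.33 K.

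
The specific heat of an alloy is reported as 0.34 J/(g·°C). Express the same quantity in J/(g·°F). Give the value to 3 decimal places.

The quantity depends on a temperature interval, so only the ratio of degree sizes applies; the offset between the scales is irrelevant.
A change of 1°F is a change of 5/9°C, so per °F the value is 0.34 × 5/9 = 0.189.

0.189 J/(g·°F)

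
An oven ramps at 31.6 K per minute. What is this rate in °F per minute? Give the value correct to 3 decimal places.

56.880 °F/minute

The quantity depends on a temperature interval, so only the ratio of degree sizes applies; the offset between the scales is irrelevant.
A change of 1 K is a change of 1.8°F, so 31.6 × 1.8 = 56.880.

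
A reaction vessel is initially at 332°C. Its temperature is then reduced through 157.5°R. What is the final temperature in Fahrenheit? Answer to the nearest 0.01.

The 157.5°R change is an interval, so only the factor 5/9 applies: -157.5 × 5/9 = -87.5000°C.
Final Celsius temperature: 332.0000 - 87.5000 = 244.5000°C.
In Fahrenheit: 244.5000 × 1.8 + 32 = 472.10°F.

472.10°F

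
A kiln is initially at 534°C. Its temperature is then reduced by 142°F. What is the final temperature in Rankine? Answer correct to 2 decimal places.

The 142°F change is an interval, so only the factor 5/9 applies: -142 × 5/9 = -78.8889°C.
Final Celsius temperature: 534.0000 - 78.8889 = 455.1111°C.
In Rankine: 455.1111 × 1.8 + 491.67 = 1310.87°R.

1310.87°R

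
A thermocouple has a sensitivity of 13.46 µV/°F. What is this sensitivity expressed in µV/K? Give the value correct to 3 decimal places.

Since only a temperature interval is involved, the additive offset between the scales drops out.
A change of 1 K is a change of 1.8°F, so per K the value is 13.46 × 1.8 = 24.228.

24.228 µV/K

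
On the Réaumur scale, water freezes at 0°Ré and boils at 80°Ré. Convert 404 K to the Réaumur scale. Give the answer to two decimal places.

104.68°Ré

First in Celsius: 404 - 273.15 = 130.8500°C.
Linearly onto the Réaumur scale: 0 + (130.8500 / 100) × (80 - 0) = 104.68°Ré.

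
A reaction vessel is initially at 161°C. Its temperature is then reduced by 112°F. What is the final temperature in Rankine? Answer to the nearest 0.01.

669.47°R

The 112°F change is an interval, so only the factor 5/9 applies: -112 × 5/9 = -62.2222°C.
Final Celsius temperature: 161.0000 - 62.2222 = 98.7778°C.
In Rankine: 98.7778 × 1.8 + 491.67 = 669.47°R.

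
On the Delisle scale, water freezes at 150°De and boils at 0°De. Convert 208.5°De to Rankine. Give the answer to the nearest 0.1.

Linear interpolation between the fixed points: C = (208.5 - 150) × 100 / (0 - 150) = -39.0000°C.
Then -39.0000 × 1.8 + 491.67 = 421.5°R.

421.5°R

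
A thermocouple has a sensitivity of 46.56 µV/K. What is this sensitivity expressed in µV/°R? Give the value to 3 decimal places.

25.867 µV/°R

Since only a temperature interval is involved, the additive offset between the scales drops out.
A change of 1°R is a change of 5/9 K, so per °R the value is 46.56 × 5/9 = 25.867.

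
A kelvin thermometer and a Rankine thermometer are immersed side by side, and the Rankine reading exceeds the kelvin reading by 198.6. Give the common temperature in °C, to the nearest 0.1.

-24.9°C

Let x be the kelvin reading; then the Rankine reading is 1.8·x.
(1.8·x) - x = 198.6  ⇒  (0.8)·x = 198.6  ⇒  x = 248.2500 K.
In Celsius: 248.25 - 273.15 = -24.9°C.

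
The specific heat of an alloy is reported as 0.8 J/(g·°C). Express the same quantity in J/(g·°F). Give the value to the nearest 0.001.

The quantity depends on a temperature interval, so only the ratio of degree sizes applies; the offset between the scales is irrelevant.
A change of 1°F is a change of 5/9°C, so per °F the value is 0.8 × 5/9 = 0.444.

0.444 J/(g·°F)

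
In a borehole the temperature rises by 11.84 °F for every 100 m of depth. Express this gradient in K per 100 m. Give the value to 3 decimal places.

Since only a temperature interval is involved, the additive offset between the scales drops out.
A change of 1°F is a change of 5/9 K, so 11.84 × 5/9 = 6.578.

6.578 K/100 m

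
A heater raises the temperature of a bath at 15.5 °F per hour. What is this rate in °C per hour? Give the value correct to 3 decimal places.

8.611 °C/hour

The quantity depends on a temperature interval, so only the ratio of degree sizes applies; the offset between the scales is irrelevant.
A change of 1°F is a change of 5/9°C, so 15.5 × 5/9 = 8.611.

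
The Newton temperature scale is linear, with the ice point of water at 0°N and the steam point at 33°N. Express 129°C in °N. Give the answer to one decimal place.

Linearly onto the Newton scale: 0 + (129.0000 / 100) × (33 - 0) = 42.6°N.

42.6°N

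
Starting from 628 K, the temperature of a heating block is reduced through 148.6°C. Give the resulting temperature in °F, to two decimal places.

403.25°F

Initial temperature in Celsius: 628 - 273.15 = 354.8500°C.
Final Celsius temperature: 354.8500 - 148.6000 = 206.2500°C.
In Fahrenheit: 206.2500 × 1.8 + 32 = 403.25°F.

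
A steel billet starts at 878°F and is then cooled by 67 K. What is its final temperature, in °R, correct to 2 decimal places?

Initial temperature in Celsius: (878 - 32) × 5/9 = 470.0000°C.
The 67 K change is an interval; Kelvin and Celsius degrees are the same size, so ΔC = -67°C.
Final Celsius temperature: 470.0000 - 67.0000 = 403.0000°C.
In Rankine: 403.0000 × 1.8 + 491.67 = 1217.07°R.

1217.07°R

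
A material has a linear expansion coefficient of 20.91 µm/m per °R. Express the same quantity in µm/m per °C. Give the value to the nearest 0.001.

37.638 µm/m per °C

The quantity depends on a temperature interval, so only the ratio of degree sizes applies; the offset between the scales is irrelevant.
A change of 1°C is a change of 1.8°R, so per °C the value is 20.91 × 1.8 = 37.638.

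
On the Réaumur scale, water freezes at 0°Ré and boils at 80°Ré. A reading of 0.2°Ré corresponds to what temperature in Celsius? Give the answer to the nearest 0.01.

0.25°C

Linear interpolation between the fixed points: C = (0.2 - 0) × 100 / (80 - 0) = 0.2500°C.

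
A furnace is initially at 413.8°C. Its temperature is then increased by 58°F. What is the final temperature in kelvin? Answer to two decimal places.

The 58°F change is an interval, so only the factor 5/9 applies: +58 × 5/9 = +32.2222°C.
Final Celsius temperature: 413.8000 + 32.2222 = 446.0222°C.
In kelvin: 446.0222 + 273.15 = 719.17 K.

719.17 K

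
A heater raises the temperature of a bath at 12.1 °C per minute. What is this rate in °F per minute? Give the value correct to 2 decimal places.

21.78 °F/minute

The quantity depends on a temperature interval, so only the ratio of degree sizes applies; the offset between the scales is irrelevant.
A change of 1°C is a change of 1.8°F, so 12.1 × 1.8 = 21.78.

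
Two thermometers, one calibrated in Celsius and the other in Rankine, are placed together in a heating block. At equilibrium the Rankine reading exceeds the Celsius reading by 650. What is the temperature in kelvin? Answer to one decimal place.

Let x be the Celsius reading; then the Rankine reading is 1.8·x + 491.67.
(1.8·x + 491.67) - x = 650  ⇒  (0.8)·x = 158.33  ⇒  x = 197.9125°C.
In kelvin: 197.9125 + 273.15 = 471.1 K.

471.1 K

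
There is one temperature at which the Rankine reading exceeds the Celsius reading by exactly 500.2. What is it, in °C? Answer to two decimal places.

10.66°C

Let C be the Celsius reading. The Rankine reading is R = 1.8·C + 491.67.
Require R - C = 500.2: (0.8)·C + 491.67 = 500.2.
C = (500.2 - 491.67) / (0.8) = 10.66.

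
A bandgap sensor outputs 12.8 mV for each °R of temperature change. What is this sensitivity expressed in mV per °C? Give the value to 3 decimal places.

23.040 mV per °C

The quantity depends on a temperature interval, so only the ratio of degree sizes applies; the offset between the scales is irrelevant.
A change of 1°C is a change of 1.8°R, so per °C the value is 12.8 × 1.8 = 23.040.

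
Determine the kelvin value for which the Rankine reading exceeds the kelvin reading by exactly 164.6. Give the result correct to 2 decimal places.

205.75 K

Let K be the kelvin reading. The Rankine reading is R = 1.8·K.
Require R - K = 164.6: (0.8)·K = 164.6.
K = (164.6) / (0.8) = 205.75.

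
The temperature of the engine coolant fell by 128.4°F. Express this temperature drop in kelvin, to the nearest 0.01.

For a temperature interval the offset drops out; only the factor 5/9 applies.
128.4 × 5/9 = 71.33.

71.33 K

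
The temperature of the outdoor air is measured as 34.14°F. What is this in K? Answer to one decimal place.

In Celsius: (34.14 - 32) × 5/9 = 1.1889°C.
In kelvin: 1.1889 + 273.15 = 274.3 K.

274.3 K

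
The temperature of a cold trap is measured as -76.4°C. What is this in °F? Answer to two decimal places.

-105.52°F

In Fahrenheit: -76.4000 × 1.8 + 32 = -105.52°F.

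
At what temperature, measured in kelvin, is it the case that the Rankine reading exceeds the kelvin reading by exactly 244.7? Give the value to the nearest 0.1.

305.9 K

Let K be the kelvin reading. The Rankine reading is R = 1.8·K.
Require R - K = 244.7: (0.8)·K = 244.7.
K = (244.7) / (0.8) = 305.9.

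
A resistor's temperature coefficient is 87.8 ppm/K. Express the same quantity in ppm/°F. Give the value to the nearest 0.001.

48.778 ppm/°F

The quantity depends on a temperature interval, so only the ratio of degree sizes applies; the offset between the scales is irrelevant.
A change of 1°F is a change of 5/9 K, so per °F the value is 87.8 × 5/9 = 48.778.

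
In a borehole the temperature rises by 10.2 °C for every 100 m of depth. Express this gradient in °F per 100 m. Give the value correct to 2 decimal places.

Since only a temperature interval is involved, the additive offset between the scales drops out.
A change of 1°C is a change of 1.8°F, so 10.2 × 1.8 = 18.36.

18.36 °F/100 m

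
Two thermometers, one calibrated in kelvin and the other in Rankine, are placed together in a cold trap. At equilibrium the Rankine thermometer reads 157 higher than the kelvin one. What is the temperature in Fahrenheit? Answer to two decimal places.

-106.42°F

Let x be the kelvin reading; then the Rankine reading is 1.8·x.
(1.8·x) - x = 157  ⇒  (0.8)·x = 157  ⇒  x = 196.2500 K.
In Celsius: 196.25 - 273.15 = -76.9000°C.
In Fahrenheit: -76.9000 × 1.8 + 32 = -106.42°F.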